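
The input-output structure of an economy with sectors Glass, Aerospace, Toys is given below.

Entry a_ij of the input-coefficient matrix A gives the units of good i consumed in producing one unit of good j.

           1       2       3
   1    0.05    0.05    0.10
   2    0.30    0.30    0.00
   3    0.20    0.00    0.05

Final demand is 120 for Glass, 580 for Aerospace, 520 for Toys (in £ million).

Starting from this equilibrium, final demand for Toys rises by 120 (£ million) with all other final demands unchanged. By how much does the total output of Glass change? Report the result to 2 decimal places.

I − A =
  [   0.95    -0.05    -0.10]
  [  -0.30     0.70     0.00]
  [  -0.20     0.00     0.95]
Cofactors of I−A, C_ij = (−1)^(i+j)·(minor ij) (rows/columns in the sector order above):
  C_11 = (0.70)(0.95) − (0.00)(0.00) = 0.6650
  C_12 = −[(-0.30)(0.95) − (0.00)(-0.20)] = 0.2850
  C_13 = (-0.30)(0.00) − (0.70)(-0.20) = 0.1400
  C_21 = −[(-0.05)(0.95) − (-0.10)(0.00)] = 0.0475
  C_22 = (0.95)(0.95) − (-0.10)(-0.20) = 0.8825
  C_23 = −[(0.95)(0.00) − (-0.05)(-0.20)] = 0.0100
  C_31 = (-0.05)(0.00) − (-0.10)(0.70) = 0.0700
  C_32 = −[(0.95)(0.00) − (-0.10)(-0.30)] = 0.0300
  C_33 = (0.95)(0.70) − (-0.05)(-0.30) = 0.6500
det(I−A) = Σ_j (I−A)_1j·C_1j = (0.95)(0.6650) + (-0.05)(0.2850) + (-0.10)(0.1400) = 0.6035
adj(I−A) = Cᵀ =
  [ 0.6650   0.0475   0.0700]
  [ 0.2850   0.8825   0.0300]
  [ 0.1400   0.0100   0.6500]
(I − A)⁻¹ = adj(I−A) / det(I−A) ≈
  [   1.1019     0.0787     0.1160]
  [   0.4722     1.4623     0.0497]
  [   0.2320     0.0166     1.0771]
Δx = (I − A)⁻¹ Δd with Δd having +120 in the Toys component and 0 elsewhere.
So Δx_1 = L_13 · (+120), where L_13 = adj(I−A)_13 / det(I−A) = 0.0700 / 0.6035.
Δx_1 = 0.0700 × (+120) / 0.6035 = 8.40 / 0.6035 ≈ 13.92.

Δx_1 = 13.92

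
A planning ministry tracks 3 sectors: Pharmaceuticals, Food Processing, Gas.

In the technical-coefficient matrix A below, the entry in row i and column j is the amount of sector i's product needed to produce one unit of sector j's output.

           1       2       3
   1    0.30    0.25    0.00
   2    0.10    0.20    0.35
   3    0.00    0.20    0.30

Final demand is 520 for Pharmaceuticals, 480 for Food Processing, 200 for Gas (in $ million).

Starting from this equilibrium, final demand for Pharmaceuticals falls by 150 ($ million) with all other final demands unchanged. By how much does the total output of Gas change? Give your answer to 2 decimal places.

I − A =
  [   0.70    -0.25     0.00]
  [  -0.10     0.80    -0.35]
  [   0.00    -0.20     0.70]
Cofactors of I−A, C_ij = (−1)^(i+j)·(minor ij) (rows/columns in the sector order above):
  C_11 = (0.80)(0.70) − (-0.35)(-0.20) = 0.4900
  C_12 = −[(-0.10)(0.70) − (-0.35)(0.00)] = 0.0700
  C_13 = (-0.10)(-0.20) − (0.80)(0.00) = 0.0200
  C_21 = −[(-0.25)(0.70) − (0.00)(-0.20)] = 0.1750
  C_22 = (0.70)(0.70) − (0.00)(0.00) = 0.4900
  C_23 = −[(0.70)(-0.20) − (-0.25)(0.00)] = 0.1400
  C_31 = (-0.25)(-0.35) − (0.00)(0.80) = 0.0875
  C_32 = −[(0.70)(-0.35) − (0.00)(-0.10)] = 0.2450
  C_33 = (0.70)(0.80) − (-0.25)(-0.10) = 0.5350
det(I−A) = Σ_j (I−A)_1j·C_1j = (0.70)(0.4900) + (-0.25)(0.0700) + (0.00)(0.0200) = 0.3255
adj(I−A) = Cᵀ =
  [ 0.4900   0.1750   0.0875]
  [ 0.0700   0.4900   0.2450]
  [ 0.0200   0.1400   0.5350]
(I − A)⁻¹ = adj(I−A) / det(I−A) ≈
  [   1.5054     0.5376     0.2688]
  [   0.2151     1.5054     0.7527]
  [   0.0614     0.4301     1.6436]
Δx = (I − A)⁻¹ Δd with Δd having -150 in the Pharmaceuticals component and 0 elsewhere.
So Δx_3 = L_31 · (-150), where L_31 = adj(I−A)_31 / det(I−A) = 0.0200 / 0.3255.
Δx_3 = 0.0200 × (-150) / 0.3255 = -3.00 / 0.3255 ≈ -9.22.

Δx_3 = -9.22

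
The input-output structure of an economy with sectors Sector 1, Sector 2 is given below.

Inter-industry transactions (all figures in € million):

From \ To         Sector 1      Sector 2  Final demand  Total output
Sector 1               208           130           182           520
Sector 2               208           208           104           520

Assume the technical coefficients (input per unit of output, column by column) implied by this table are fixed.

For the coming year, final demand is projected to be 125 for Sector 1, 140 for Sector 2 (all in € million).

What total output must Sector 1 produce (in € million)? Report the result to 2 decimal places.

Technical coefficients a_ij = z_ij / X_j:
  a_11 = 208/520 = 0.40, a_21 = 208/520 = 0.40
  a_12 = 130/520 = 0.25, a_22 = 208/520 = 0.40
I − A =
  [   0.60    -0.25]
  [  -0.40     0.60]
det(I−A) = (0.60)(0.60) − (-0.25)(-0.40) = 0.2600
adj(I−A) = [[0.60, 0.25], [0.40, 0.60]]
(I − A)⁻¹ = adj(I−A) / det(I−A) ≈
  [   2.3077     0.9615]
  [   1.5385     2.3077]
x = (I − A)⁻¹ d = adj(I−A)·d / det(I−A), with det(I−A) = 0.2600:
  x_1 = (0.60·125 + 0.25·140) / 0.2600 = 110.00 / 0.2600 ≈ 423.08
  x_2 = (0.40·125 + 0.60·140) / 0.2600 = 134.00 / 0.2600 ≈ 515.38

x_1 = 423.08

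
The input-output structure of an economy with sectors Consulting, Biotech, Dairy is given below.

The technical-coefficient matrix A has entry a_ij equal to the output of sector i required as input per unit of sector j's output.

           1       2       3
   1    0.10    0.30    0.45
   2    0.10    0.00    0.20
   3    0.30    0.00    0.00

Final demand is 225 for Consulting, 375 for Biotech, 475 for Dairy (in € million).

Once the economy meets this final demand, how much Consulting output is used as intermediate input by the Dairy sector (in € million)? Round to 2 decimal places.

z_13 = 322.91

I − A =
  [   0.90    -0.30    -0.45]
  [  -0.10     1.00    -0.20]
  [  -0.30     0.00     1.00]
Cofactors of I−A, C_ij = (−1)^(i+j)·(minor ij) (rows/columns in the sector order above):
  C_11 = (1.00)(1.00) − (-0.20)(0.00) = 1.0000
  C_12 = −[(-0.10)(1.00) − (-0.20)(-0.30)] = 0.1600
  C_13 = (-0.10)(0.00) − (1.00)(-0.30) = 0.3000
  C_21 = −[(-0.30)(1.00) − (-0.45)(0.00)] = 0.3000
  C_22 = (0.90)(1.00) − (-0.45)(-0.30) = 0.7650
  C_23 = −[(0.90)(0.00) − (-0.30)(-0.30)] = 0.0900
  C_31 = (-0.30)(-0.20) − (-0.45)(1.00) = 0.5100
  C_32 = −[(0.90)(-0.20) − (-0.45)(-0.10)] = 0.2250
  C_33 = (0.90)(1.00) − (-0.30)(-0.10) = 0.8700
det(I−A) = Σ_j (I−A)_1j·C_1j = (0.90)(1.0000) + (-0.30)(0.1600) + (-0.45)(0.3000) = 0.7170
adj(I−A) = Cᵀ =
  [ 1.0000   0.3000   0.5100]
  [ 0.1600   0.7650   0.2250]
  [ 0.3000   0.0900   0.8700]
(I − A)⁻¹ = adj(I−A) / det(I−A) ≈
  [   1.3947     0.4184     0.7113]
  [   0.2232     1.0669     0.3138]
  [   0.4184     0.1255     1.2134]
First solve x = (I − A)⁻¹ d = adj(I−A)·d / det(I−A); in particular x_3 = (0.3000·225 + 0.0900·375 + 0.8700·475) / 0.7170 = 514.50 / 0.7170 ≈ 717.5732.
Intermediate flow from 1 to 3: z_13 = a_13 · x_3 = 0.45 × 514.50 / 0.7170 = 231.525 / 0.7170 ≈ 322.91.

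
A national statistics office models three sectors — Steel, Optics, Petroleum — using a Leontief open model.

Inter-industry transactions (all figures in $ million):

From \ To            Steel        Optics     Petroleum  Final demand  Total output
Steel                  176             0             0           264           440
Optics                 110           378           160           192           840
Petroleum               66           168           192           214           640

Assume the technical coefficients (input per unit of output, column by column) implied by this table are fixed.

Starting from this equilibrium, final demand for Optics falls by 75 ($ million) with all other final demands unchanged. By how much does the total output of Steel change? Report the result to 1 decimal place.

Technical coefficients a_ij = z_ij / X_j:
  a_11 = 176/440 = 0.40, a_21 = 110/440 = 0.25, a_31 = 66/440 = 0.15
  a_12 = 0/840 = 0.00, a_22 = 378/840 = 0.45, a_32 = 168/840 = 0.20
  a_13 = 0/640 = 0.00, a_23 = 160/640 = 0.25, a_33 = 192/640 = 0.30
I − A =
  [   0.60     0.00     0.00]
  [  -0.25     0.55    -0.25]
  [  -0.15    -0.20     0.70]
Cofactors of I−A, C_ij = (−1)^(i+j)·(minor ij) (rows/columns in the sector order above):
  C_11 = (0.55)(0.70) − (-0.25)(-0.20) = 0.3350
  C_12 = −[(-0.25)(0.70) − (-0.25)(-0.15)] = 0.2125
  C_13 = (-0.25)(-0.20) − (0.55)(-0.15) = 0.1325
  C_21 = −[(0.00)(0.70) − (0.00)(-0.20)] = 0.0000
  C_22 = (0.60)(0.70) − (0.00)(-0.15) = 0.4200
  C_23 = −[(0.60)(-0.20) − (0.00)(-0.15)] = 0.1200
  C_31 = (0.00)(-0.25) − (0.00)(0.55) = 0.0000
  C_32 = −[(0.60)(-0.25) − (0.00)(-0.25)] = 0.1500
  C_33 = (0.60)(0.55) − (0.00)(-0.25) = 0.3300
det(I−A) = Σ_j (I−A)_1j·C_1j = (0.60)(0.3350) + (0.00)(0.2125) + (0.00)(0.1325) = 0.2010
adj(I−A) = Cᵀ =
  [ 0.3350   0.0000   0.0000]
  [ 0.2125   0.4200   0.1500]
  [ 0.1325   0.1200   0.3300]
(I − A)⁻¹ = adj(I−A) / det(I−A) ≈
  [   1.6667     0.0000     0.0000]
  [   1.0572     2.0896     0.7463]
  [   0.6592     0.5970     1.6418]
Δx = (I − A)⁻¹ Δd with Δd having -75 in the Optics component and 0 elsewhere.
So Δx_1 = L_12 · (-75), where L_12 = adj(I−A)_12 / det(I−A) = 0.0000 / 0.2010.
Δx_1 = 0.0000 × (-75) / 0.2010 = 0.00 / 0.2010 = 0.0.

Δx_1 = 0.0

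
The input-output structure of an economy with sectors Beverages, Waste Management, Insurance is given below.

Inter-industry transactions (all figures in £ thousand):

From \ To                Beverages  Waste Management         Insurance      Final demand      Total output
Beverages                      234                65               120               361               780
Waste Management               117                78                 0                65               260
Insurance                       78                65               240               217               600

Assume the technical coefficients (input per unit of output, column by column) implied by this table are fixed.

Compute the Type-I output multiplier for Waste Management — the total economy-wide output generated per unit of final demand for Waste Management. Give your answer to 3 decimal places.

m_W = 3.200

Technical coefficients a_ij = z_ij / X_j:
  a_BB = 234/780 = 0.30, a_WB = 117/780 = 0.15, a_IB = 78/780 = 0.10
  a_BW = 65/260 = 0.25, a_WW = 78/260 = 0.30, a_IW = 65/260 = 0.25
  a_BI = 120/600 = 0.20, a_WI = 0/600 = 0.00, a_II = 240/600 = 0.40
I − A =
  [   0.70    -0.25    -0.20]
  [  -0.15     0.70     0.00]
  [  -0.10    -0.25     0.60]
Cofactors of I−A, C_ij = (−1)^(i+j)·(minor ij) (rows/columns in the sector order above):
  C_11 = (0.70)(0.60) − (0.00)(-0.25) = 0.4200
  C_12 = −[(-0.15)(0.60) − (0.00)(-0.10)] = 0.0900
  C_13 = (-0.15)(-0.25) − (0.70)(-0.10) = 0.1075
  C_21 = −[(-0.25)(0.60) − (-0.20)(-0.25)] = 0.2000
  C_22 = (0.70)(0.60) − (-0.20)(-0.10) = 0.4000
  C_23 = −[(0.70)(-0.25) − (-0.25)(-0.10)] = 0.2000
  C_31 = (-0.25)(0.00) − (-0.20)(0.70) = 0.1400
  C_32 = −[(0.70)(0.00) − (-0.20)(-0.15)] = 0.0300
  C_33 = (0.70)(0.70) − (-0.25)(-0.15) = 0.4525
det(I−A) = Σ_j (I−A)_1j·C_1j = (0.70)(0.4200) + (-0.25)(0.0900) + (-0.20)(0.1075) = 0.2500
adj(I−A) = Cᵀ =
  [ 0.4200   0.2000   0.1400]
  [ 0.0900   0.4000   0.0300]
  [ 0.1075   0.2000   0.4525]
(I − A)⁻¹ = adj(I−A) / det(I−A) ≈
  [   1.6800     0.8000     0.5600]
  [   0.3600     1.6000     0.1200]
  [   0.4300     0.8000     1.8100]
The output multiplier for sector j is the column-j sum of the Leontief inverse (I − A)⁻¹ = adj(I−A) / det(I−A).
Column W of adj(I−A): (0.2000, 0.4000, 0.2000); det(I−A) = 0.2500.
m_W = (0.2000 + 0.4000 + 0.2000) / 0.2500 = 0.80 / 0.2500 = 3.200.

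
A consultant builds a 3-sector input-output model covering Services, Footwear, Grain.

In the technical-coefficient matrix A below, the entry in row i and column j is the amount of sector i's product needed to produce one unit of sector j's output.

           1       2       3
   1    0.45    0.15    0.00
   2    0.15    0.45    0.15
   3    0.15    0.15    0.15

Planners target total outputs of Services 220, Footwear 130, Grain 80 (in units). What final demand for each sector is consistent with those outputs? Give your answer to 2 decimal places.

I − A =
  [   0.55    -0.15     0.00]
  [  -0.15     0.55    -0.15]
  [  -0.15    -0.15     0.85]
d = (I − A) x:
  d_1 = (+0.55)·220 + (-0.15)·130 + (+0.00)·80 = 101.50
  d_2 = (-0.15)·220 + (+0.55)·130 + (-0.15)·80 = 26.50
  d_3 = (-0.15)·220 + (-0.15)·130 + (+0.85)·80 = 15.50

d_1 = 101.50, d_2 = 26.50, d_3 = 15.50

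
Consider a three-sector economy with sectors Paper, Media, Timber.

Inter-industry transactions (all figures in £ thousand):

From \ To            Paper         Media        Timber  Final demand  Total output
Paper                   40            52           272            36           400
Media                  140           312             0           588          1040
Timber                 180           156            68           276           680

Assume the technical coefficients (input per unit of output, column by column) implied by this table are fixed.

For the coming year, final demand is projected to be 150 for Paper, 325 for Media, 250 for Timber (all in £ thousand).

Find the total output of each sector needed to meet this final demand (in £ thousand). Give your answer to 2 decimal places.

x_P = 491.34, x_M = 709.96, x_T = 641.77

Technical coefficients a_ij = z_ij / X_j:
  a_PP = 40/400 = 0.10, a_MP = 140/400 = 0.35, a_TP = 180/400 = 0.45
  a_PM = 52/1040 = 0.05, a_MM = 312/1040 = 0.30, a_TM = 156/1040 = 0.15
  a_PT = 272/680 = 0.40, a_MT = 0/680 = 0.00, a_TT = 68/680 = 0.10
I − A =
  [   0.90    -0.05    -0.40]
  [  -0.35     0.70     0.00]
  [  -0.45    -0.15     0.90]
Cofactors of I−A, C_ij = (−1)^(i+j)·(minor ij) (rows/columns in the sector order above):
  C_11 = (0.70)(0.90) − (0.00)(-0.15) = 0.6300
  C_12 = −[(-0.35)(0.90) − (0.00)(-0.45)] = 0.3150
  C_13 = (-0.35)(-0.15) − (0.70)(-0.45) = 0.3675
  C_21 = −[(-0.05)(0.90) − (-0.40)(-0.15)] = 0.1050
  C_22 = (0.90)(0.90) − (-0.40)(-0.45) = 0.6300
  C_23 = −[(0.90)(-0.15) − (-0.05)(-0.45)] = 0.1575
  C_31 = (-0.05)(0.00) − (-0.40)(0.70) = 0.2800
  C_32 = −[(0.90)(0.00) − (-0.40)(-0.35)] = 0.1400
  C_33 = (0.90)(0.70) − (-0.05)(-0.35) = 0.6125
det(I−A) = Σ_j (I−A)_1j·C_1j = (0.90)(0.6300) + (-0.05)(0.3150) + (-0.40)(0.3675) = 0.40425
adj(I−A) = Cᵀ =
  [ 0.6300   0.1050   0.2800]
  [ 0.3150   0.6300   0.1400]
  [ 0.3675   0.1575   0.6125]
(I − A)⁻¹ = adj(I−A) / det(I−A) ≈
  [   1.5584     0.2597     0.6926]
  [   0.7792     1.5584     0.3463]
  [   0.9091     0.3896     1.5152]
x = (I − A)⁻¹ d = adj(I−A)·d / det(I−A), with det(I−A) = 0.40425:
  x_P = (0.6300·150 + 0.1050·325 + 0.2800·250) / 0.40425 = 198.625 / 0.40425 ≈ 491.34
  x_M = (0.3150·150 + 0.6300·325 + 0.1400·250) / 0.40425 = 287.00 / 0.40425 ≈ 709.96
  x_T = (0.3675·150 + 0.1575·325 + 0.6125·250) / 0.40425 = 259.4375 / 0.40425 ≈ 641.77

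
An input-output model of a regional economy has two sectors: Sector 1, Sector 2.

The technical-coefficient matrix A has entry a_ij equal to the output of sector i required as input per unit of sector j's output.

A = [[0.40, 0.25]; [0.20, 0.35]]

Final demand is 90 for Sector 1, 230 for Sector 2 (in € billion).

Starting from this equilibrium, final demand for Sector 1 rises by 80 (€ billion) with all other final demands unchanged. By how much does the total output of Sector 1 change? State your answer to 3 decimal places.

Δx_1 = 152.941

I − A =
  [   0.60    -0.25]
  [  -0.20     0.65]
det(I−A) = (0.60)(0.65) − (-0.25)(-0.20) = 0.3400
adj(I−A) = [[0.65, 0.25], [0.20, 0.60]]
(I − A)⁻¹ = adj(I−A) / det(I−A) ≈
  [   1.9118     0.7353]
  [   0.5882     1.7647]
Δx = (I − A)⁻¹ Δd with Δd having +80 in the Sector 1 component and 0 elsewhere.
So Δx_1 = L_11 · (+80), where L_11 = adj(I−A)_11 / det(I−A) = 0.65 / 0.3400.
Δx_1 = 0.65 × (+80) / 0.3400 = 52.00 / 0.3400 ≈ 152.941.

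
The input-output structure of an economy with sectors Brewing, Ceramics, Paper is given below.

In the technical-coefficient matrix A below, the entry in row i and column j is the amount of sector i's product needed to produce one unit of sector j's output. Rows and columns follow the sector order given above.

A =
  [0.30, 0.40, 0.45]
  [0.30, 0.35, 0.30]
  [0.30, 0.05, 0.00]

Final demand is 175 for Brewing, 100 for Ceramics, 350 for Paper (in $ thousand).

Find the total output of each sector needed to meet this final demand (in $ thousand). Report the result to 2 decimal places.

I − A =
  [   0.70    -0.40    -0.45]
  [  -0.30     0.65    -0.30]
  [  -0.30    -0.05     1.00]
Cofactors of I−A, C_ij = (−1)^(i+j)·(minor ij) (rows/columns in the sector order above):
  C_11 = (0.65)(1.00) − (-0.30)(-0.05) = 0.6350
  C_12 = −[(-0.30)(1.00) − (-0.30)(-0.30)] = 0.3900
  C_13 = (-0.30)(-0.05) − (0.65)(-0.30) = 0.2100
  C_21 = −[(-0.40)(1.00) − (-0.45)(-0.05)] = 0.4225
  C_22 = (0.70)(1.00) − (-0.45)(-0.30) = 0.5650
  C_23 = −[(0.70)(-0.05) − (-0.40)(-0.30)] = 0.1550
  C_31 = (-0.40)(-0.30) − (-0.45)(0.65) = 0.4125
  C_32 = −[(0.70)(-0.30) − (-0.45)(-0.30)] = 0.3450
  C_33 = (0.70)(0.65) − (-0.40)(-0.30) = 0.3350
det(I−A) = Σ_j (I−A)_1j·C_1j = (0.70)(0.6350) + (-0.40)(0.3900) + (-0.45)(0.2100) = 0.1940
adj(I−A) = Cᵀ =
  [ 0.6350   0.4225   0.4125]
  [ 0.3900   0.5650   0.3450]
  [ 0.2100   0.1550   0.3350]
(I − A)⁻¹ = adj(I−A) / det(I−A) ≈
  [   3.2732     2.1778     2.1263]
  [   2.0103     2.9124     1.7784]
  [   1.0825     0.7990     1.7268]
x = (I − A)⁻¹ d = adj(I−A)·d / det(I−A), with det(I−A) = 0.1940:
  x_B = (0.6350·175 + 0.4225·100 + 0.4125·350) / 0.1940 = 297.75 / 0.1940 ≈ 1534.79
  x_C = (0.3900·175 + 0.5650·100 + 0.3450·350) / 0.1940 = 245.50 / 0.1940 ≈ 1265.46
  x_P = (0.2100·175 + 0.1550·100 + 0.3350·350) / 0.1940 = 169.50 / 0.1940 ≈ 873.71

x_B = 1534.79, x_C = 1265.46, x_P = 873.71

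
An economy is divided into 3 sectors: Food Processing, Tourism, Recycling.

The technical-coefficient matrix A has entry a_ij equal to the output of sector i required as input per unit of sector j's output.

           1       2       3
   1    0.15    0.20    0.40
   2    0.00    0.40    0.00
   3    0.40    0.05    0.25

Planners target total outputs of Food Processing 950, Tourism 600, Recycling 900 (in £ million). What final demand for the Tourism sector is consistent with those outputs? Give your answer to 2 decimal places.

d_2 = 360.00

I − A =
  [   0.85    -0.20    -0.40]
  [   0.00     0.60     0.00]
  [  -0.40    -0.05     0.75]
d = (I − A) x:
  d_1 = (+0.85)·950 + (-0.20)·600 + (-0.40)·900 = 327.50
  d_2 = (+0.00)·950 + (+0.60)·600 + (+0.00)·900 = 360.00
  d_3 = (-0.40)·950 + (-0.05)·600 + (+0.75)·900 = 265.00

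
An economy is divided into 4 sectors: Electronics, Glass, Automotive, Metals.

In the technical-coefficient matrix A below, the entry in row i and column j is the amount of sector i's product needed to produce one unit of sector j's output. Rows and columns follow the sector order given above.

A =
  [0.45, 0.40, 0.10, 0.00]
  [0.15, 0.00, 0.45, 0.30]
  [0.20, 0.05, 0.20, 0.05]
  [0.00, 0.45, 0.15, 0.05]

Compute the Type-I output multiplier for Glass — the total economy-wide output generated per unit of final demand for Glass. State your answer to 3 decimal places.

I − A =
  [   0.55    -0.40    -0.10     0.00]
  [  -0.15     1.00    -0.45    -0.30]
  [  -0.20    -0.05     0.80    -0.05]
  [   0.00    -0.45    -0.15     0.95]
Compute the cofactors C_ij = (−1)^(i+j)·(3×3 minor ij) of I−A; the adjugate is their transpose:
adj(I−A) = Cᵀ =
  [ 0.610750   0.308000   0.270500   0.111500]
  [ 0.207375   0.394875   0.274125   0.139125]
  [ 0.173500   0.114500   0.391250   0.056750]
  [ 0.125625   0.205125   0.191625   0.322875]
det(I−A) = Σ_j (I−A)_1j·C_1j = (0.55)(0.610750) + (-0.40)(0.207375) + (-0.10)(0.173500) + (0.00)(0.125625) = 0.2356125
(I − A)⁻¹ = adj(I−A) / det(I−A) ≈
  [   2.5922     1.3072     1.1481     0.4732]
  [   0.8802     1.6760     1.1635     0.5905]
  [   0.7364     0.4860     1.6606     0.2409]
  [   0.5332     0.8706     0.8133     1.3704]
The output multiplier for sector j is the column-j sum of the Leontief inverse (I − A)⁻¹ = adj(I−A) / det(I−A).
Column 2 of adj(I−A): (0.308000, 0.394875, 0.114500, 0.205125); det(I−A) = 0.2356125.
m_2 = (0.308000 + 0.394875 + 0.114500 + 0.205125) / 0.2356125 = 1.0225 / 0.2356125 ≈ 4.340.

m_2 = 4.340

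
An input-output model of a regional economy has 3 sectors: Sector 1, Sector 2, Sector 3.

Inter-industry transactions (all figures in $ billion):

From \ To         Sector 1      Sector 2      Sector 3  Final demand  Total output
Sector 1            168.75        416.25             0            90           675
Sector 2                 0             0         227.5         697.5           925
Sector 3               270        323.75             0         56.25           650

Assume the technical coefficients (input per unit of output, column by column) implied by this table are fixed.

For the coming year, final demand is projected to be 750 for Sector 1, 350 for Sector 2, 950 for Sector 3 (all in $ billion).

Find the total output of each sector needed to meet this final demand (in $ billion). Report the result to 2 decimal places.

Technical coefficients a_ij = z_ij / X_j:
  a_11 = 168.75/675 = 0.25, a_21 = 0/675 = 0.00, a_31 = 270/675 = 0.40
  a_12 = 416.25/925 = 0.45, a_22 = 0/925 = 0.00, a_32 = 323.75/925 = 0.35
  a_13 = 0/650 = 0.00, a_23 = 227.5/650 = 0.35, a_33 = 0/650 = 0.00
I − A =
  [   0.75    -0.45     0.00]
  [   0.00     1.00    -0.35]
  [  -0.40    -0.35     1.00]
Cofactors of I−A, C_ij = (−1)^(i+j)·(minor ij) (rows/columns in the sector order above):
  C_11 = (1.00)(1.00) − (-0.35)(-0.35) = 0.8775
  C_12 = −[(0.00)(1.00) − (-0.35)(-0.40)] = 0.1400
  C_13 = (0.00)(-0.35) − (1.00)(-0.40) = 0.4000
  C_21 = −[(-0.45)(1.00) − (0.00)(-0.35)] = 0.4500
  C_22 = (0.75)(1.00) − (0.00)(-0.40) = 0.7500
  C_23 = −[(0.75)(-0.35) − (-0.45)(-0.40)] = 0.4425
  C_31 = (-0.45)(-0.35) − (0.00)(1.00) = 0.1575
  C_32 = −[(0.75)(-0.35) − (0.00)(0.00)] = 0.2625
  C_33 = (0.75)(1.00) − (-0.45)(0.00) = 0.7500
det(I−A) = Σ_j (I−A)_1j·C_1j = (0.75)(0.8775) + (-0.45)(0.1400) + (0.00)(0.4000) = 0.595125
adj(I−A) = Cᵀ =
  [ 0.8775   0.4500   0.1575]
  [ 0.1400   0.7500   0.2625]
  [ 0.4000   0.4425   0.7500]
(I − A)⁻¹ = adj(I−A) / det(I−A) ≈
  [   1.4745     0.7561     0.2647]
  [   0.2352     1.2602     0.4411]
  [   0.6721     0.7435     1.2602]
x = (I − A)⁻¹ d = adj(I−A)·d / det(I−A), with det(I−A) = 0.595125:
  x_1 = (0.8775·750 + 0.4500·350 + 0.1575·950) / 0.595125 = 965.25 / 0.595125 ≈ 1621.93
  x_2 = (0.1400·750 + 0.7500·350 + 0.2625·950) / 0.595125 = 616.875 / 0.595125 ≈ 1036.55
  x_3 = (0.4000·750 + 0.4425·350 + 0.7500·950) / 0.595125 = 1167.375 / 0.595125 ≈ 1961.56

x_1 = 1621.93, x_2 = 1036.55, x_3 = 1961.56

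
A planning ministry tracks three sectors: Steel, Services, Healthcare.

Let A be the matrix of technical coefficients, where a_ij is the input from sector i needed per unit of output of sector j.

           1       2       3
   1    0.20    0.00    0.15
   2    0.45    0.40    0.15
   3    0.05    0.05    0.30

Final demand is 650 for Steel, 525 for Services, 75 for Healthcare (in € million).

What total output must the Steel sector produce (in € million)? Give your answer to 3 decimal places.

x_1 = 865.541

I − A =
  [   0.80     0.00    -0.15]
  [  -0.45     0.60    -0.15]
  [  -0.05    -0.05     0.70]
Cofactors of I−A, C_ij = (−1)^(i+j)·(minor ij) (rows/columns in the sector order above):
  C_11 = (0.60)(0.70) − (-0.15)(-0.05) = 0.4125
  C_12 = −[(-0.45)(0.70) − (-0.15)(-0.05)] = 0.3225
  C_13 = (-0.45)(-0.05) − (0.60)(-0.05) = 0.0525
  C_21 = −[(0.00)(0.70) − (-0.15)(-0.05)] = 0.0075
  C_22 = (0.80)(0.70) − (-0.15)(-0.05) = 0.5525
  C_23 = −[(0.80)(-0.05) − (0.00)(-0.05)] = 0.0400
  C_31 = (0.00)(-0.15) − (-0.15)(0.60) = 0.0900
  C_32 = −[(0.80)(-0.15) − (-0.15)(-0.45)] = 0.1875
  C_33 = (0.80)(0.60) − (0.00)(-0.45) = 0.4800
det(I−A) = Σ_j (I−A)_1j·C_1j = (0.80)(0.4125) + (0.00)(0.3225) + (-0.15)(0.0525) = 0.322125
adj(I−A) = Cᵀ =
  [ 0.4125   0.0075   0.0900]
  [ 0.3225   0.5525   0.1875]
  [ 0.0525   0.0400   0.4800]
(I − A)⁻¹ = adj(I−A) / det(I−A) ≈
  [   1.2806     0.0233     0.2794]
  [   1.0012     1.7152     0.5821]
  [   0.1630     0.1242     1.4901]
x = (I − A)⁻¹ d = adj(I−A)·d / det(I−A), with det(I−A) = 0.322125:
  x_1 = (0.4125·650 + 0.0075·525 + 0.0900·75) / 0.322125 = 278.8125 / 0.322125 ≈ 865.541
  x_2 = (0.3225·650 + 0.5525·525 + 0.1875·75) / 0.322125 = 513.75 / 0.322125 ≈ 1594.878
  x_3 = (0.0525·650 + 0.0400·525 + 0.4800·75) / 0.322125 = 91.125 / 0.322125 ≈ 282.887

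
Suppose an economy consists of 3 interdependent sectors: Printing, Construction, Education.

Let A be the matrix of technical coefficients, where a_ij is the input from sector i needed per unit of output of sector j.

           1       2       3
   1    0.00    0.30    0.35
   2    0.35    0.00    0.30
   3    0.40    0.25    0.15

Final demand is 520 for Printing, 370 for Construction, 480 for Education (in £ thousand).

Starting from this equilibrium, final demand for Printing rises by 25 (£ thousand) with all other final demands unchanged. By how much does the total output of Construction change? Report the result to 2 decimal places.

I − A =
  [   1.00    -0.30    -0.35]
  [  -0.35     1.00    -0.30]
  [  -0.40    -0.25     0.85]
Cofactors of I−A, C_ij = (−1)^(i+j)·(minor ij) (rows/columns in the sector order above):
  C_11 = (1.00)(0.85) − (-0.30)(-0.25) = 0.7750
  C_12 = −[(-0.35)(0.85) − (-0.30)(-0.40)] = 0.4175
  C_13 = (-0.35)(-0.25) − (1.00)(-0.40) = 0.4875
  C_21 = −[(-0.30)(0.85) − (-0.35)(-0.25)] = 0.3425
  C_22 = (1.00)(0.85) − (-0.35)(-0.40) = 0.7100
  C_23 = −[(1.00)(-0.25) − (-0.30)(-0.40)] = 0.3700
  C_31 = (-0.30)(-0.30) − (-0.35)(1.00) = 0.4400
  C_32 = −[(1.00)(-0.30) − (-0.35)(-0.35)] = 0.4225
  C_33 = (1.00)(1.00) − (-0.30)(-0.35) = 0.8950
det(I−A) = Σ_j (I−A)_1j·C_1j = (1.00)(0.7750) + (-0.30)(0.4175) + (-0.35)(0.4875) = 0.479125
adj(I−A) = Cᵀ =
  [ 0.7750   0.3425   0.4400]
  [ 0.4175   0.7100   0.4225]
  [ 0.4875   0.3700   0.8950]
(I − A)⁻¹ = adj(I−A) / det(I−A) ≈
  [   1.6175     0.7148     0.9183]
  [   0.8714     1.4819     0.8818]
  [   1.0175     0.7722     1.8680]
Δx = (I − A)⁻¹ Δd with Δd having +25 in the Printing component and 0 elsewhere.
So Δx_2 = L_21 · (+25), where L_21 = adj(I−A)_21 / det(I−A) = 0.4175 / 0.479125.
Δx_2 = 0.4175 × (+25) / 0.479125 = 10.4375 / 0.479125 ≈ 21.78.

Δx_2 = 21.78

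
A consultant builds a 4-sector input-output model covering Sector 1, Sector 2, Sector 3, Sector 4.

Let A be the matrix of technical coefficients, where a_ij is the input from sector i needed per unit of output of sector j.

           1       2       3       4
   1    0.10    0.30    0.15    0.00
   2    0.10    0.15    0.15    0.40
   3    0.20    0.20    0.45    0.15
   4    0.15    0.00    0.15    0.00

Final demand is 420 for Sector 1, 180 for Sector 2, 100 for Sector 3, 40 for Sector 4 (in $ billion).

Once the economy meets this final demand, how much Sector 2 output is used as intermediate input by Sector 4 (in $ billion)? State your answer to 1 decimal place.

I − A =
  [   0.90    -0.30    -0.15     0.00]
  [  -0.10     0.85    -0.15    -0.40]
  [  -0.20    -0.20     0.55    -0.15]
  [  -0.15     0.00    -0.15     1.00]
Compute the cofactors C_ij = (−1)^(i+j)·(3×3 minor ij) of I−A; the adjugate is their transpose:
adj(I−A) = Cᵀ =
  [ 0.406375   0.188250   0.190500   0.103875]
  [ 0.131125   0.441375   0.213000   0.208500]
  [ 0.221125   0.246750   0.717000   0.206250]
  [ 0.094125   0.065250   0.136125   0.339750]
det(I−A) = Σ_j (I−A)_1j·C_1j = (0.90)(0.406375) + (-0.30)(0.131125) + (-0.15)(0.221125) + (0.00)(0.094125) = 0.29323125
(I − A)⁻¹ = adj(I−A) / det(I−A) ≈
  [   1.3859     0.6420     0.6497     0.3542]
  [   0.4472     1.5052     0.7264     0.7110]
  [   0.7541     0.8415     2.4452     0.7034]
  [   0.3210     0.2225     0.4642     1.1586]
First solve x = (I − A)⁻¹ d = adj(I−A)·d / det(I−A); in particular x_4 = (0.094125·420 + 0.065250·180 + 0.136125·100 + 0.339750·40) / 0.29323125 = 78.48 / 0.29323125 ≈ 267.639.
Intermediate flow from 2 to 4: z_24 = a_24 · x_4 = 0.40 × 78.48 / 0.29323125 = 31.392 / 0.29323125 ≈ 107.1.

z_24 = 107.1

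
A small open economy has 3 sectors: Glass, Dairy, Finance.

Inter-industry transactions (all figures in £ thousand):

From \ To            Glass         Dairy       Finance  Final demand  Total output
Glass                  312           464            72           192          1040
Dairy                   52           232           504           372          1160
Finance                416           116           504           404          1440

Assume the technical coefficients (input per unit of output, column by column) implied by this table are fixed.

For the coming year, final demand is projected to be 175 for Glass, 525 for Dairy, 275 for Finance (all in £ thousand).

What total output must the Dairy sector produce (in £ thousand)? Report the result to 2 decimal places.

x_D = 1284.66

Technical coefficients a_ij = z_ij / X_j:
  a_GG = 312/1040 = 0.30, a_DG = 52/1040 = 0.05, a_FG = 416/1040 = 0.40
  a_GD = 464/1160 = 0.40, a_DD = 232/1160 = 0.20, a_FD = 116/1160 = 0.10
  a_GF = 72/1440 = 0.05, a_DF = 504/1440 = 0.35, a_FF = 504/1440 = 0.35
I − A =
  [   0.70    -0.40    -0.05]
  [  -0.05     0.80    -0.35]
  [  -0.40    -0.10     0.65]
Cofactors of I−A, C_ij = (−1)^(i+j)·(minor ij) (rows/columns in the sector order above):
  C_11 = (0.80)(0.65) − (-0.35)(-0.10) = 0.4850
  C_12 = −[(-0.05)(0.65) − (-0.35)(-0.40)] = 0.1725
  C_13 = (-0.05)(-0.10) − (0.80)(-0.40) = 0.3250
  C_21 = −[(-0.40)(0.65) − (-0.05)(-0.10)] = 0.2650
  C_22 = (0.70)(0.65) − (-0.05)(-0.40) = 0.4350
  C_23 = −[(0.70)(-0.10) − (-0.40)(-0.40)] = 0.2300
  C_31 = (-0.40)(-0.35) − (-0.05)(0.80) = 0.1800
  C_32 = −[(0.70)(-0.35) − (-0.05)(-0.05)] = 0.2475
  C_33 = (0.70)(0.80) − (-0.40)(-0.05) = 0.5400
det(I−A) = Σ_j (I−A)_1j·C_1j = (0.70)(0.4850) + (-0.40)(0.1725) + (-0.05)(0.3250) = 0.25425
adj(I−A) = Cᵀ =
  [ 0.4850   0.2650   0.1800]
  [ 0.1725   0.4350   0.2475]
  [ 0.3250   0.2300   0.5400]
(I − A)⁻¹ = adj(I−A) / det(I−A) ≈
  [   1.9076     1.0423     0.7080]
  [   0.6785     1.7109     0.9735]
  [   1.2783     0.9046     2.1239]
x = (I − A)⁻¹ d = adj(I−A)·d / det(I−A), with det(I−A) = 0.25425:
  x_G = (0.4850·175 + 0.2650·525 + 0.1800·275) / 0.25425 = 273.50 / 0.25425 ≈ 1075.71
  x_D = (0.1725·175 + 0.4350·525 + 0.2475·275) / 0.25425 = 326.625 / 0.25425 ≈ 1284.66
  x_F = (0.3250·175 + 0.2300·525 + 0.5400·275) / 0.25425 = 326.125 / 0.25425 ≈ 1282.69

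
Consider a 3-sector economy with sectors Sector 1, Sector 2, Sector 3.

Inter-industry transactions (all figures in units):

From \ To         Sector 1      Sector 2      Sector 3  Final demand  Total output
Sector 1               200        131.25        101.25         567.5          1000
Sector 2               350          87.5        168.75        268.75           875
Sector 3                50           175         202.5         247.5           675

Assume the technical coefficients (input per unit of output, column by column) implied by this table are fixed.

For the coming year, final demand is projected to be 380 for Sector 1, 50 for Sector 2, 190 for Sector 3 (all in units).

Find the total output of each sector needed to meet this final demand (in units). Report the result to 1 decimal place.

Technical coefficients a_ij = z_ij / X_j:
  a_11 = 200/1000 = 0.20, a_21 = 350/1000 = 0.35, a_31 = 50/1000 = 0.05
  a_12 = 131.25/875 = 0.15, a_22 = 87.5/875 = 0.10, a_32 = 175/875 = 0.20
  a_13 = 101.25/675 = 0.15, a_23 = 168.75/675 = 0.25, a_33 = 202.5/675 = 0.30
I − A =
  [   0.80    -0.15    -0.15]
  [  -0.35     0.90    -0.25]
  [  -0.05    -0.20     0.70]
Cofactors of I−A, C_ij = (−1)^(i+j)·(minor ij) (rows/columns in the sector order above):
  C_11 = (0.90)(0.70) − (-0.25)(-0.20) = 0.5800
  C_12 = −[(-0.35)(0.70) − (-0.25)(-0.05)] = 0.2575
  C_13 = (-0.35)(-0.20) − (0.90)(-0.05) = 0.1150
  C_21 = −[(-0.15)(0.70) − (-0.15)(-0.20)] = 0.1350
  C_22 = (0.80)(0.70) − (-0.15)(-0.05) = 0.5525
  C_23 = −[(0.80)(-0.20) − (-0.15)(-0.05)] = 0.1675
  C_31 = (-0.15)(-0.25) − (-0.15)(0.90) = 0.1725
  C_32 = −[(0.80)(-0.25) − (-0.15)(-0.35)] = 0.2525
  C_33 = (0.80)(0.90) − (-0.15)(-0.35) = 0.6675
det(I−A) = Σ_j (I−A)_1j·C_1j = (0.80)(0.5800) + (-0.15)(0.2575) + (-0.15)(0.1150) = 0.408125
adj(I−A) = Cᵀ =
  [ 0.5800   0.1350   0.1725]
  [ 0.2575   0.5525   0.2525]
  [ 0.1150   0.1675   0.6675]
(I − A)⁻¹ = adj(I−A) / det(I−A) ≈
  [   1.4211     0.3308     0.4227]
  [   0.6309     1.3538     0.6187]
  [   0.2818     0.4104     1.6355]
x = (I − A)⁻¹ d = adj(I−A)·d / det(I−A), with det(I−A) = 0.408125:
  x_1 = (0.5800·380 + 0.1350·50 + 0.1725·190) / 0.408125 = 259.925 / 0.408125 ≈ 636.9
  x_2 = (0.2575·380 + 0.5525·50 + 0.2525·190) / 0.408125 = 173.45 / 0.408125 ≈ 425.0
  x_3 = (0.1150·380 + 0.1675·50 + 0.6675·190) / 0.408125 = 178.90 / 0.408125 ≈ 438.3

x_1 = 636.9, x_2 = 425.0, x_3 = 438.3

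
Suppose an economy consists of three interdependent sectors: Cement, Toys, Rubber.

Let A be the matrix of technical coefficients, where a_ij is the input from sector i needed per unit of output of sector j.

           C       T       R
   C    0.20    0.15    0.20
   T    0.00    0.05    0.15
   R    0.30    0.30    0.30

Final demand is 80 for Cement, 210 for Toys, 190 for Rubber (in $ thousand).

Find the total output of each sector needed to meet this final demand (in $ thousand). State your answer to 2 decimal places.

x_C = 288.32, x_T = 303.99, x_R = 525.27

I − A =
  [   0.80    -0.15    -0.20]
  [   0.00     0.95    -0.15]
  [  -0.30    -0.30     0.70]
Cofactors of I−A, C_ij = (−1)^(i+j)·(minor ij) (rows/columns in the sector order above):
  C_11 = (0.95)(0.70) − (-0.15)(-0.30) = 0.6200
  C_12 = −[(0.00)(0.70) − (-0.15)(-0.30)] = 0.0450
  C_13 = (0.00)(-0.30) − (0.95)(-0.30) = 0.2850
  C_21 = −[(-0.15)(0.70) − (-0.20)(-0.30)] = 0.1650
  C_22 = (0.80)(0.70) − (-0.20)(-0.30) = 0.5000
  C_23 = −[(0.80)(-0.30) − (-0.15)(-0.30)] = 0.2850
  C_31 = (-0.15)(-0.15) − (-0.20)(0.95) = 0.2125
  C_32 = −[(0.80)(-0.15) − (-0.20)(0.00)] = 0.1200
  C_33 = (0.80)(0.95) − (-0.15)(0.00) = 0.7600
det(I−A) = Σ_j (I−A)_1j·C_1j = (0.80)(0.6200) + (-0.15)(0.0450) + (-0.20)(0.2850) = 0.43225
adj(I−A) = Cᵀ =
  [ 0.6200   0.1650   0.2125]
  [ 0.0450   0.5000   0.1200]
  [ 0.2850   0.2850   0.7600]
(I − A)⁻¹ = adj(I−A) / det(I−A) ≈
  [   1.4344     0.3817     0.4916]
  [   0.1041     1.1567     0.2776]
  [   0.6593     0.6593     1.7582]
x = (I − A)⁻¹ d = adj(I−A)·d / det(I−A), with det(I−A) = 0.43225:
  x_C = (0.6200·80 + 0.1650·210 + 0.2125·190) / 0.43225 = 124.625 / 0.43225 ≈ 288.32
  x_T = (0.0450·80 + 0.5000·210 + 0.1200·190) / 0.43225 = 131.40 / 0.43225 ≈ 303.99
  x_R = (0.2850·80 + 0.2850·210 + 0.7600·190) / 0.43225 = 227.05 / 0.43225 ≈ 525.27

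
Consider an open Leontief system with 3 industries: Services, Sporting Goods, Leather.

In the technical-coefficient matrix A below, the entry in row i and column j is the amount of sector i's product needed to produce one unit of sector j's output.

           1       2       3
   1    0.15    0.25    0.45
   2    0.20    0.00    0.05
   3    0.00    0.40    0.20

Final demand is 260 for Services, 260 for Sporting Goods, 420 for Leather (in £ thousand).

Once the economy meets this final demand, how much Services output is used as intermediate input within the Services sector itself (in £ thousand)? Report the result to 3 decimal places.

z_11 = 126.708

I − A =
  [   0.85    -0.25    -0.45]
  [  -0.20     1.00    -0.05]
  [   0.00    -0.40     0.80]
Cofactors of I−A, C_ij = (−1)^(i+j)·(minor ij) (rows/columns in the sector order above):
  C_11 = (1.00)(0.80) − (-0.05)(-0.40) = 0.7800
  C_12 = −[(-0.20)(0.80) − (-0.05)(0.00)] = 0.1600
  C_13 = (-0.20)(-0.40) − (1.00)(0.00) = 0.0800
  C_21 = −[(-0.25)(0.80) − (-0.45)(-0.40)] = 0.3800
  C_22 = (0.85)(0.80) − (-0.45)(0.00) = 0.6800
  C_23 = −[(0.85)(-0.40) − (-0.25)(0.00)] = 0.3400
  C_31 = (-0.25)(-0.05) − (-0.45)(1.00) = 0.4625
  C_32 = −[(0.85)(-0.05) − (-0.45)(-0.20)] = 0.1325
  C_33 = (0.85)(1.00) − (-0.25)(-0.20) = 0.8000
det(I−A) = Σ_j (I−A)_1j·C_1j = (0.85)(0.7800) + (-0.25)(0.1600) + (-0.45)(0.0800) = 0.5870
adj(I−A) = Cᵀ =
  [ 0.7800   0.3800   0.4625]
  [ 0.1600   0.6800   0.1325]
  [ 0.0800   0.3400   0.8000]
(I − A)⁻¹ = adj(I−A) / det(I−A) ≈
  [   1.3288     0.6474     0.7879]
  [   0.2726     1.1584     0.2257]
  [   0.1363     0.5792     1.3629]
First solve x = (I − A)⁻¹ d = adj(I−A)·d / det(I−A); in particular x_1 = (0.7800·260 + 0.3800·260 + 0.4625·420) / 0.5870 = 495.85 / 0.5870 ≈ 844.71891.
Intermediate flow from 1 to 1: z_11 = a_11 · x_1 = 0.15 × 495.85 / 0.5870 = 74.3775 / 0.5870 ≈ 126.708.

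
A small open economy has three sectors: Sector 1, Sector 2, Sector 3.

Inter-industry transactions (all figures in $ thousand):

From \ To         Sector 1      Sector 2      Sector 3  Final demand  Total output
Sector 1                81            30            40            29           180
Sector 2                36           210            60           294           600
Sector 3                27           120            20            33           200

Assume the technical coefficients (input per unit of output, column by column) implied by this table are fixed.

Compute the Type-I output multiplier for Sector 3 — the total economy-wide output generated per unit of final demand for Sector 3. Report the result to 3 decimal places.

Technical coefficients a_ij = z_ij / X_j:
  a_11 = 81/180 = 0.45, a_21 = 36/180 = 0.20, a_31 = 27/180 = 0.15
  a_12 = 30/600 = 0.05, a_22 = 210/600 = 0.35, a_32 = 120/600 = 0.20
  a_13 = 40/200 = 0.20, a_23 = 60/200 = 0.30, a_33 = 20/200 = 0.10
I − A =
  [   0.55    -0.05    -0.20]
  [  -0.20     0.65    -0.30]
  [  -0.15    -0.20     0.90]
Cofactors of I−A, C_ij = (−1)^(i+j)·(minor ij) (rows/columns in the sector order above):
  C_11 = (0.65)(0.90) − (-0.30)(-0.20) = 0.5250
  C_12 = −[(-0.20)(0.90) − (-0.30)(-0.15)] = 0.2250
  C_13 = (-0.20)(-0.20) − (0.65)(-0.15) = 0.1375
  C_21 = −[(-0.05)(0.90) − (-0.20)(-0.20)] = 0.0850
  C_22 = (0.55)(0.90) − (-0.20)(-0.15) = 0.4650
  C_23 = −[(0.55)(-0.20) − (-0.05)(-0.15)] = 0.1175
  C_31 = (-0.05)(-0.30) − (-0.20)(0.65) = 0.1450
  C_32 = −[(0.55)(-0.30) − (-0.20)(-0.20)] = 0.2050
  C_33 = (0.55)(0.65) − (-0.05)(-0.20) = 0.3475
det(I−A) = Σ_j (I−A)_1j·C_1j = (0.55)(0.5250) + (-0.05)(0.2250) + (-0.20)(0.1375) = 0.2500
adj(I−A) = Cᵀ =
  [ 0.5250   0.0850   0.1450]
  [ 0.2250   0.4650   0.2050]
  [ 0.1375   0.1175   0.3475]
(I − A)⁻¹ = adj(I−A) / det(I−A) ≈
  [   2.1000     0.3400     0.5800]
  [   0.9000     1.8600     0.8200]
  [   0.5500     0.4700     1.3900]
The output multiplier for sector j is the column-j sum of the Leontief inverse (I − A)⁻¹ = adj(I−A) / det(I−A).
Column 3 of adj(I−A): (0.1450, 0.2050, 0.3475); det(I−A) = 0.2500.
m_3 = (0.1450 + 0.2050 + 0.3475) / 0.2500 = 0.6975 / 0.2500 = 2.790.

m_3 = 2.790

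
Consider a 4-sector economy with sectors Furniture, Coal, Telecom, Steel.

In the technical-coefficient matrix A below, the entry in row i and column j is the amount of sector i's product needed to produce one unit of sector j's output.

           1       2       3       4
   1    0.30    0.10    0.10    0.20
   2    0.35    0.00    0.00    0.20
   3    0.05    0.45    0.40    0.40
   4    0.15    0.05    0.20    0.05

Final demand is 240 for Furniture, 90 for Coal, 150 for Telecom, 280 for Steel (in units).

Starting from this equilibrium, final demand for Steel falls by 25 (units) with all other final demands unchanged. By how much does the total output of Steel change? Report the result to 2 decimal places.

I − A =
  [   0.70    -0.10    -0.10    -0.20]
  [  -0.35     1.00     0.00    -0.20]
  [  -0.05    -0.45     0.60    -0.40]
  [  -0.15    -0.05    -0.20     0.95]
Compute the cofactors C_ij = (−1)^(i+j)·(3×3 minor ij) of I−A; the adjugate is their transpose:
adj(I−A) = Cᵀ =
  [ 0.466000   0.117750   0.138000   0.181000]
  [ 0.191500   0.312250   0.078250   0.139000]
  [ 0.277125   0.311000   0.588250   0.371500]
  [ 0.142000   0.100500   0.149750   0.378250]
det(I−A) = Σ_j (I−A)_1j·C_1j = (0.70)(0.466000) + (-0.10)(0.191500) + (-0.10)(0.277125) + (-0.20)(0.142000) = 0.2509375
(I − A)⁻¹ = adj(I−A) / det(I−A) ≈
  [   1.8570     0.4692     0.5499     0.7213]
  [   0.7631     1.2443     0.3118     0.5539]
  [   1.1044     1.2394     2.3442     1.4804]
  [   0.5659     0.4005     0.5968     1.5073]
Δx = (I − A)⁻¹ Δd with Δd having -25 in the Steel component and 0 elsewhere.
So Δx_4 = L_44 · (-25), where L_44 = adj(I−A)_44 / det(I−A) = 0.378250 / 0.2509375.
Δx_4 = 0.378250 × (-25) / 0.2509375 = -9.45625 / 0.2509375 ≈ -37.68.

Δx_4 = -37.68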